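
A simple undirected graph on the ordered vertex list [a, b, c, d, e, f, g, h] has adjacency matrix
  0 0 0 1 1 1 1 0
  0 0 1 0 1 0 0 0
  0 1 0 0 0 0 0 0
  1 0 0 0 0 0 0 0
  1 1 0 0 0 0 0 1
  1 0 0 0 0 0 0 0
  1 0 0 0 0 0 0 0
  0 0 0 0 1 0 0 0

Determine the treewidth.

1

A width-1 tree decomposition is:
Bags: B1 = {b, e}  B2 = {a, e}  B3 = {a, d}  B4 = {a, g}  B5 = {b, c}  B6 = {e, h}  B7 = {a, f}
Tree: B1–B2, B2–B3, B3–B4, B1–B5, B2–B6, B3–B7
Every bag has size at most 2, so the width is 2 − 1 = 1 and tw(G) ≤ 1. Since G has at least one edge (e.g. b–e), it is not an edgeless graph, so tw(G) ≥ 1. Combining the bounds, tw(G) = 1.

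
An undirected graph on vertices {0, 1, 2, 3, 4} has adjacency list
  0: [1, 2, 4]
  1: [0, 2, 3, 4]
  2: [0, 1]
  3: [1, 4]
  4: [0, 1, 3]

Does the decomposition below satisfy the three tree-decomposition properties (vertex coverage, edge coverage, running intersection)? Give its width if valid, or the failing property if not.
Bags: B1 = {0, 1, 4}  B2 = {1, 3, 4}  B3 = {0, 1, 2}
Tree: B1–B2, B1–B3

Checking the three conditions: (i) the bags cover all of {0, 1, 2, 3, 4}; (ii) for each edge, some bag contains both endpoints; (iii) the bags containing any fixed vertex form a subtree. All hold, so the decomposition is valid with width 3 − 1 = 2.

Yes; width 2.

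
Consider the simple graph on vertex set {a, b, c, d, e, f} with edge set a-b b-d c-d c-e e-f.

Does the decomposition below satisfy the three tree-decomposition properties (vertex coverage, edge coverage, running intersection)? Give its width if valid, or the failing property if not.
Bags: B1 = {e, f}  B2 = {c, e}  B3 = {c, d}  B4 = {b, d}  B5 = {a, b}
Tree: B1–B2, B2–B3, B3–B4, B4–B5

Checking the three conditions: (i) the bags cover all of {a, b, c, d, e, f}; (ii) for each edge, some bag contains both endpoints; (iii) the bags containing any fixed vertex form a subtree. All hold, so the decomposition is valid with width 2 − 1 = 1.

Yes; width 1.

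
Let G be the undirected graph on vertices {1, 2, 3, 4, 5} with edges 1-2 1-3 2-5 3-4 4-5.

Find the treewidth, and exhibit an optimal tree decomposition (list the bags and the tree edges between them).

Treewidth 2.
One such decomposition:
Bags: B1 = {1, 2, 5}  B2 = {1, 4, 5}  B3 = {1, 3, 4}
Tree: B1–B2, B2–B3

The largest bag has 3 vertices, giving width 2; this decomposition certifies tw(G) ≤ 2. For the lower bound, G contains the cycle 1–2–5–4–3–1, so G is not a forest; only forests have treewidth ≤ 1, hence tw(G) ≥ 2. Hence tw(G) = 2 exactly.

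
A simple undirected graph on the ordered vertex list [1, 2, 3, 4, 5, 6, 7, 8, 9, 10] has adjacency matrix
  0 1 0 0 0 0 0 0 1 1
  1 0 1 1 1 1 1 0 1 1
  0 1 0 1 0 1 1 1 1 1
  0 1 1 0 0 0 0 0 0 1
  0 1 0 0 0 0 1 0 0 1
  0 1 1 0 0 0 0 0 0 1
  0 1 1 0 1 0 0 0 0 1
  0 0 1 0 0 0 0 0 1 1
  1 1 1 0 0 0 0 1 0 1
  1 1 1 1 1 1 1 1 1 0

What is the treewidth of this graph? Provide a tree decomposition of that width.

Treewidth 3.
One such decomposition:
Bags: B1 = {2, 3, 7, 10}  B2 = {2, 3, 4, 10}  B3 = {2, 3, 9, 10}  B4 = {2, 5, 7, 10}  B5 = {3, 8, 9, 10}  B6 = {2, 3, 6, 10}  B7 = {1, 2, 9, 10}
Tree: B1–B2, B1–B3, B1–B4, B3–B5, B2–B6, B3–B7

Each bag holds 4 vertices, so the decomposition has width 3, which upper-bounds the treewidth. For the lower bound, the 4 vertices {3, 8, 9, 10} are pairwise adjacent, and any tree decomposition puts a clique entirely inside one bag — forcing width ≥ 3. The upper and lower bounds meet at 3, so that is the treewidth.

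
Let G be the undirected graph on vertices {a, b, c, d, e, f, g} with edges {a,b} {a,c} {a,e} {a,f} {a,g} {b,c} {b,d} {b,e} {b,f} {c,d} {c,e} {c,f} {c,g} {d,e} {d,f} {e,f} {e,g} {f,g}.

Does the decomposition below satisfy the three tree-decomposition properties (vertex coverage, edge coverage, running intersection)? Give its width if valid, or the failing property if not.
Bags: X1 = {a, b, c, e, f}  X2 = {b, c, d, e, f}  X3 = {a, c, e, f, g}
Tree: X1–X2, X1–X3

Yes; width 4.

Checking the three conditions: (i) the bags cover all of {a, b, c, d, e, f, g}; (ii) for each edge, some bag contains both endpoints; (iii) the bags containing any fixed vertex form a subtree. All hold, so the decomposition is valid with width 5 − 1 = 4.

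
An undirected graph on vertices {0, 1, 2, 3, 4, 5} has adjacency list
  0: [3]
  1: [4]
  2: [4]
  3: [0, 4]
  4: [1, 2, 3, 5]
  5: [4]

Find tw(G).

1

A width-1 tree decomposition is:
Bags: B1 = {0, 3}  B2 = {3, 4}  B3 = {1, 4}  B4 = {4, 5}  B5 = {2, 4}
Tree: B1–B2, B2–B3, B2–B4, B3–B5
The largest bag has 2 vertices, giving width 1; this decomposition certifies tw(G) ≤ 1. G has an edge, so its treewidth is at least 1. Hence tw(G) = 1 exactly.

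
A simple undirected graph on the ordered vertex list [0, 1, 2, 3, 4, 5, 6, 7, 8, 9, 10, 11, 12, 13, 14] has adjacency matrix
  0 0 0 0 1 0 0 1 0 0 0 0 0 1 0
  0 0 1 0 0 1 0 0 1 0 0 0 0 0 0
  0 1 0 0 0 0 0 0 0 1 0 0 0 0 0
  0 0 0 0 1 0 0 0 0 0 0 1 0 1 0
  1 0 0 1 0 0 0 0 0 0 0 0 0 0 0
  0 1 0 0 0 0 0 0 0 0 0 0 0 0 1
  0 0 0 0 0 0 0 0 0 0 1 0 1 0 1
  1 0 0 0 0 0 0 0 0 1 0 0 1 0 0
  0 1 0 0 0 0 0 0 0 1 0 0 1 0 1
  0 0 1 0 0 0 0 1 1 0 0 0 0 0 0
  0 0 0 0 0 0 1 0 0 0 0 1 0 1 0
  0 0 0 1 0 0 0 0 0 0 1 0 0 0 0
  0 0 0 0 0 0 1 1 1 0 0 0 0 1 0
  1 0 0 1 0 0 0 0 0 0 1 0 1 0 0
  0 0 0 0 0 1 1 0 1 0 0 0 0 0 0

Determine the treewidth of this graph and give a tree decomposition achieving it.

Treewidth 3.
One such decomposition:
Bags: B1 = {1, 2, 5, 14}  B2 = {1, 2, 8, 14}  B3 = {2, 8, 9, 14}  B4 = {6, 8, 9, 14}  B5 = {6, 8, 9, 12}  B6 = {6, 7, 9, 12}  B7 = {6, 7, 10, 12}  B8 = {7, 10, 12, 13}  B9 = {0, 7, 10, 13}  B10 = {0, 10, 11, 13}  B11 = {0, 3, 11, 13}  B12 = {0, 3, 4, 11}
Tree: B1–B2, B2–B3, B3–B4, B4–B5, B5–B6, B6–B7, B7–B8, B8–B9, B9–B10, B10–B11, B11–B12

Every bag has size at most 4, so the width is 4 − 1 = 3 and tw(G) ≤ 3. For the lower bound: the 4 vertex sets {1,2,5}, {14}, {8}, {6,7,9,12} are disjoint, each induces a connected subgraph, and every pair is joined by at least one edge of G. Contracting each set to a single vertex therefore yields K_{4} as a minor, and since treewidth is minor-monotone, tw(G) ≥ tw(K_{4}) = 3. The upper and lower bounds meet at 3, so that is the treewidth.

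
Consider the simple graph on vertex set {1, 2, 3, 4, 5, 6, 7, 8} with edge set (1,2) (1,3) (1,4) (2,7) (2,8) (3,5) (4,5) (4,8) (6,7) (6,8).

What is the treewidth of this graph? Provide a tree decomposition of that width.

Each bag holds 3 vertices, so the decomposition has width 2, which upper-bounds the treewidth. Since 6–7–2–8–6 is a cycle in G, G is not acyclic. Forests are exactly the graphs of treewidth ≤ 1, so tw(G) ≥ 2. Combining the bounds, tw(G) = 2.

Treewidth 2.
One optimal decomposition is:
Bags: B1 = {6, 7, 8}  B2 = {2, 7, 8}  B3 = {2, 4, 8}  B4 = {1, 2, 4}  B5 = {1, 4, 5}  B6 = {1, 3, 5}
Tree: B1–B2, B2–B3, B3–B4, B4–B5, B5–B6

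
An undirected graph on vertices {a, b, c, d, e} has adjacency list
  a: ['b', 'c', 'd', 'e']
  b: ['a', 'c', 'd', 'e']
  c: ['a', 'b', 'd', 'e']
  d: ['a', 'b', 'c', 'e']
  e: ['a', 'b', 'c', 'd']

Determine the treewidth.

A width-4 tree decomposition is:
Bags: B1 = {a, b, c, d, e}
Tree: (single bag)
With just one bag of size 5, the width is 5 − 1 = 4, so tw(G) ≤ 4. For the lower bound, the 5 vertices {a, b, c, d, e} are pairwise adjacent, and any tree decomposition puts a clique entirely inside one bag — forcing width ≥ 4. Therefore the treewidth is 4.

4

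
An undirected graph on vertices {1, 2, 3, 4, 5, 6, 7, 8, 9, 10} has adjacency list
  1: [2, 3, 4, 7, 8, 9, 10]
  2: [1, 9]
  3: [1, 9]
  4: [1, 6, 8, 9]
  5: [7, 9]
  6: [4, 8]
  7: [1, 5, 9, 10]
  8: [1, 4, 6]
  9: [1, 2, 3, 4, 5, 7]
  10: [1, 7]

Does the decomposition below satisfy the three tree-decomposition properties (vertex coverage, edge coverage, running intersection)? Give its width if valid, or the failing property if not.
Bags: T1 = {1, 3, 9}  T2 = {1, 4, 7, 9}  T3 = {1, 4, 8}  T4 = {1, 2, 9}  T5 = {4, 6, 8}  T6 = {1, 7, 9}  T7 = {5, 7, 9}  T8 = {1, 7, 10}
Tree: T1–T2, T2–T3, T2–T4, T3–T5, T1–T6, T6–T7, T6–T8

No — bags containing vertex 7 are not connected in the tree.

A tree decomposition must satisfy three properties: every vertex lies in some bag; for every edge, both endpoints lie together in some bag; and for every vertex, the bags containing it form a connected subtree. Here bags containing vertex 7 are not connected in the tree, so the decomposition is invalid.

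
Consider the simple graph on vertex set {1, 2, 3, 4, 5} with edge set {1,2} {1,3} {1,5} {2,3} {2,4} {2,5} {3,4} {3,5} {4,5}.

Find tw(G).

A width-3 tree decomposition is:
Bags: B1 = {2, 3, 4, 5}  B2 = {1, 2, 3, 5}
Tree: B1–B2
Every bag has size at most 4, so the width is 4 − 1 = 3 and tw(G) ≤ 3. On the other hand G contains the 4-clique {1, 2, 3, 5}. A clique must lie in a single bag of any decomposition, so no decomposition can have width below 3. Therefore the treewidth is 3.

3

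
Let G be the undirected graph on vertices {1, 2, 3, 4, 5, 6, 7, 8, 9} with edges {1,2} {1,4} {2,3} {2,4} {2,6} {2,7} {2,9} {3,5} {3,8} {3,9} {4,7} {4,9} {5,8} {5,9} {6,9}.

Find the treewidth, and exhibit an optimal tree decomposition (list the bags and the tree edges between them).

Every bag has size at most 3, so the width is 3 − 1 = 2 and tw(G) ≤ 2. Conversely, {3, 5, 8} is a clique of size 3, and the vertices of any clique must share a bag in every tree decomposition; so some bag has ≥ 3 vertices and tw(G) ≥ 2. The upper and lower bounds meet at 2, so that is the treewidth.

Treewidth 2.
One such decomposition:
Bags: B1 = {3, 5, 9}  B2 = {2, 3, 9}  B3 = {3, 5, 8}  B4 = {2, 4, 9}  B5 = {2, 6, 9}  B6 = {1, 2, 4}  B7 = {2, 4, 7}
Tree: B1–B2, B1–B3, B2–B4, B4–B5, B4–B6, B4–B7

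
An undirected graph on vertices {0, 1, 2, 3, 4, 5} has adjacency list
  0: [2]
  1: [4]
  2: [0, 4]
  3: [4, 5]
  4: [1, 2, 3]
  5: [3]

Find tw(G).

A width-1 tree decomposition is:
Bags: B1 = {1, 4}  B2 = {2, 4}  B3 = {3, 4}  B4 = {0, 2}  B5 = {3, 5}
Tree: B1–B2, B2–B3, B2–B4, B3–B5
The largest bag has 2 vertices, giving width 1; this decomposition certifies tw(G) ≤ 1. Since G has at least one edge (e.g. 1–4), it is not an edgeless graph, so tw(G) ≥ 1. The upper and lower bounds meet at 1, so that is the treewidth.

1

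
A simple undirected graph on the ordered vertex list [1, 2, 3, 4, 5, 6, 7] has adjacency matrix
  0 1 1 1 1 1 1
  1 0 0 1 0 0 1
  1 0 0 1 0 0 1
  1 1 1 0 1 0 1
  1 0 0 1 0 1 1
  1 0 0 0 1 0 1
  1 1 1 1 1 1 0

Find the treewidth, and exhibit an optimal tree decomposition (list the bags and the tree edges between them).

Treewidth 3.
One such decomposition:
Bags: B1 = {1, 4, 5, 7}  B2 = {1, 3, 4, 7}  B3 = {1, 2, 4, 7}  B4 = {1, 5, 6, 7}
Tree: B1–B2, B2–B3, B1–B4

Every bag has size at most 4, so the width is 4 − 1 = 3 and tw(G) ≤ 3. Conversely, {1, 2, 4, 7} is a clique of size 4, and the vertices of any clique must share a bag in every tree decomposition; so some bag has ≥ 4 vertices and tw(G) ≥ 3. The upper and lower bounds meet at 3, so that is the treewidth.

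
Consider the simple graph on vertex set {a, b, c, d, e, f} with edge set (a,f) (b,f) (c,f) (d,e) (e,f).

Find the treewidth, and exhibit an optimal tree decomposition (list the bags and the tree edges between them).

Every bag has size at most 2, so the width is 2 − 1 = 1 and tw(G) ≤ 1. Any graph with an edge has treewidth ≥ 1, and G has the edge f–e. Therefore the treewidth is 1.

Treewidth 1.
Bags: B1 = {e, f}  B2 = {d, e}  B3 = {c, f}  B4 = {a, f}  B5 = {b, f}
Tree: B1–B2, B1–B3, B3–B4, B3–B5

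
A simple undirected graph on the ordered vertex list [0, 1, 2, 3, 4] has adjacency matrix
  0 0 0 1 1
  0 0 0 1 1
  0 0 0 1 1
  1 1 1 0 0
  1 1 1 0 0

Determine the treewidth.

2

A width-2 tree decomposition is:
Bags: B1 = {0, 3, 4}  B2 = {2, 3, 4}  B3 = {1, 3, 4}
Tree: B1–B2, B2–B3
Every bag has size at most 3, so the width is 3 − 1 = 2 and tw(G) ≤ 2. The edges 3–0–4–2–3 form a cycle, so G is not a tree and its treewidth is at least 2. Hence tw(G) = 2 exactly.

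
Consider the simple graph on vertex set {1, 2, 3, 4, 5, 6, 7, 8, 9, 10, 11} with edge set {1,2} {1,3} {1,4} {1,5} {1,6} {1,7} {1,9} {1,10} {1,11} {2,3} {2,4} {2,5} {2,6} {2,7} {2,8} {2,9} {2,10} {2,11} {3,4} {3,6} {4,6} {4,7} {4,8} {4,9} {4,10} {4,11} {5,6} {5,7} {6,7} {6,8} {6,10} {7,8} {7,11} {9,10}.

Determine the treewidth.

A width-4 tree decomposition is:
Bags: B1 = {1, 2, 4, 6, 7}  B2 = {2, 4, 6, 7, 8}  B3 = {1, 2, 5, 6, 7}  B4 = {1, 2, 4, 6, 10}  B5 = {1, 2, 3, 4, 6}  B6 = {1, 2, 4, 7, 11}  B7 = {1, 2, 4, 9, 10}
Tree: B1–B2, B1–B3, B1–B4, B4–B5, B1–B6, B4–B7
Every bag has size at most 5, so the width is 5 − 1 = 4 and tw(G) ≤ 4. Conversely, {2, 4, 6, 7, 8} is a clique of size 5, and the vertices of any clique must share a bag in every tree decomposition; so some bag has ≥ 5 vertices and tw(G) ≥ 4. Combining the bounds, tw(G) = 4.

4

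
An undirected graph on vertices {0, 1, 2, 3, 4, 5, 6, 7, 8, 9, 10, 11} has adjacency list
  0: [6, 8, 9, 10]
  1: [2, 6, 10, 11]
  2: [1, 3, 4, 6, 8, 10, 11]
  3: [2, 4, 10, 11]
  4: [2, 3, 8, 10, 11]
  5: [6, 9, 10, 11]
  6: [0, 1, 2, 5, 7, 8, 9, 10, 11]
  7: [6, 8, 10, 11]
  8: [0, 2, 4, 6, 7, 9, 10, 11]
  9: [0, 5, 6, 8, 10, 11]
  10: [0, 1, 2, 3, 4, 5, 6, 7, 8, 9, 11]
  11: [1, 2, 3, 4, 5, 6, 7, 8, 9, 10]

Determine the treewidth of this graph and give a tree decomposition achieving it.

Each bag holds 5 vertices, so the decomposition has width 4, which upper-bounds the treewidth. Conversely, {0, 6, 8, 9, 10} is a clique of size 5, and the vertices of any clique must share a bag in every tree decomposition; so some bag has ≥ 5 vertices and tw(G) ≥ 4. The upper and lower bounds meet at 4, so that is the treewidth.

Treewidth 4.
One optimal decomposition is:
Bags: B1 = {6, 8, 9, 10, 11}  B2 = {6, 7, 8, 10, 11}  B3 = {2, 6, 8, 10, 11}  B4 = {5, 6, 9, 10, 11}  B5 = {2, 4, 8, 10, 11}  B6 = {0, 6, 8, 9, 10}  B7 = {2, 3, 4, 10, 11}  B8 = {1, 2, 6, 10, 11}
Tree: B1–B2, B1–B3, B1–B4, B3–B5, B1–B6, B5–B7, B3–B8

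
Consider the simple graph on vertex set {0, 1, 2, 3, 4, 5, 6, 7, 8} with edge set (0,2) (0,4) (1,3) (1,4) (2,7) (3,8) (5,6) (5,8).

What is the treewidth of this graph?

1

A width-1 tree decomposition is:
Bags: B1 = {5, 6}  B2 = {5, 8}  B3 = {3, 8}  B4 = {1, 3}  B5 = {1, 4}  B6 = {0, 4}  B7 = {0, 2}  B8 = {2, 7}
Tree: B1–B2, B2–B3, B3–B4, B4–B5, B5–B6, B6–B7, B7–B8
Every bag has size at most 2, so the width is 2 − 1 = 1 and tw(G) ≤ 1. Any graph with an edge has treewidth ≥ 1, and G has the edge 6–5. Combining the bounds, tw(G) = 1.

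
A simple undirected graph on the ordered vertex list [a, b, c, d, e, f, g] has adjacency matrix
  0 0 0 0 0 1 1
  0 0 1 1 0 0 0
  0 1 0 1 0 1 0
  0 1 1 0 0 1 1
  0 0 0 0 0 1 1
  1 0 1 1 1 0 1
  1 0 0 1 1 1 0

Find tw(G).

A width-2 tree decomposition is:
Bags: B1 = {d, f, g}  B2 = {e, f, g}  B3 = {a, f, g}  B4 = {c, d, f}  B5 = {b, c, d}
Tree: B1–B2, B1–B3, B1–B4, B4–B5
Each bag holds 3 vertices, so the decomposition has width 2, which upper-bounds the treewidth. For the lower bound, the 3 vertices {d, f, g} are pairwise adjacent, and any tree decomposition puts a clique entirely inside one bag — forcing width ≥ 2. The upper and lower bounds meet at 2, so that is the treewidth.

2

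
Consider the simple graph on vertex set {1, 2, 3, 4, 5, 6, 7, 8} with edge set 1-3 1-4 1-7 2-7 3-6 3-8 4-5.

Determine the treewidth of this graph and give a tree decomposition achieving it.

Each bag holds 2 vertices, so the decomposition has width 1, which upper-bounds the treewidth. Any graph with an edge has treewidth ≥ 1, and G has the edge 4–1. Therefore the treewidth is 1.

Treewidth 1.
One optimal decomposition is:
Bags: B1 = {1, 4}  B2 = {1, 3}  B3 = {1, 7}  B4 = {2, 7}  B5 = {3, 8}  B6 = {3, 6}  B7 = {4, 5}
Tree: B1–B2, B2–B3, B3–B4, B2–B5, B2–B6, B1–B7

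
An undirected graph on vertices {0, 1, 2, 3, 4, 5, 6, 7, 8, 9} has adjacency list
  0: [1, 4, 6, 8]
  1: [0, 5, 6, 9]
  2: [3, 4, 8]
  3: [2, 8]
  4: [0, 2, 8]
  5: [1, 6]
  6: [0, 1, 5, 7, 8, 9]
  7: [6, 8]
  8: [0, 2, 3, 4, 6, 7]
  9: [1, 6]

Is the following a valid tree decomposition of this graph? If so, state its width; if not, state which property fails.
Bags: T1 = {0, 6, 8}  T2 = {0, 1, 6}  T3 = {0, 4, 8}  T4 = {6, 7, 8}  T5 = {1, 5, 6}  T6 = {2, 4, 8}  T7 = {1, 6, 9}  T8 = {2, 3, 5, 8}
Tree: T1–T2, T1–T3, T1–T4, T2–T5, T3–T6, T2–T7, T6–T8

A tree decomposition must satisfy three properties: every vertex lies in some bag; for every edge, both endpoints lie together in some bag; and for every vertex, the bags containing it form a connected subtree. Here bags containing vertex 5 are not connected in the tree, so the decomposition is invalid.

No — bags containing vertex 5 are not connected in the tree.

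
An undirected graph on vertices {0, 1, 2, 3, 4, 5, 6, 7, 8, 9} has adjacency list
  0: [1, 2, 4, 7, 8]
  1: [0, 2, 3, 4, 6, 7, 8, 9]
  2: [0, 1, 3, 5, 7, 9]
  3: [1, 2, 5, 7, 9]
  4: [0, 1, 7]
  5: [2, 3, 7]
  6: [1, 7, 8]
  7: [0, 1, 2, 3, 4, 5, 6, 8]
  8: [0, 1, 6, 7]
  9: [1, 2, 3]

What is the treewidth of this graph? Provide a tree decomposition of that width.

Treewidth 3.
Bags: B1 = {0, 1, 7, 8}  B2 = {0, 1, 2, 7}  B3 = {0, 1, 4, 7}  B4 = {1, 2, 3, 7}  B5 = {2, 3, 5, 7}  B6 = {1, 6, 7, 8}  B7 = {1, 2, 3, 9}
Tree: B1–B2, B2–B3, B2–B4, B4–B5, B1–B6, B4–B7

Each bag holds 4 vertices, so the decomposition has width 3, which upper-bounds the treewidth. For the lower bound, the 4 vertices {1, 2, 3, 9} are pairwise adjacent, and any tree decomposition puts a clique entirely inside one bag — forcing width ≥ 3. Therefore the treewidth is 3.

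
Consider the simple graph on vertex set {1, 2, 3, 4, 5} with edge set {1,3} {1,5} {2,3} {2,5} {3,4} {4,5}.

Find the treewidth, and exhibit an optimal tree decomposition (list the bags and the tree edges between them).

Every bag has size at most 3, so the width is 3 − 1 = 2 and tw(G) ≤ 2. Since 1–3–4–5–1 is a cycle in G, G is not acyclic. Forests are exactly the graphs of treewidth ≤ 1, so tw(G) ≥ 2. Therefore the treewidth is 2.

Treewidth 2.
One such decomposition:
Bags: B1 = {1, 3, 5}  B2 = {3, 4, 5}  B3 = {2, 3, 5}
Tree: B1–B2, B2–B3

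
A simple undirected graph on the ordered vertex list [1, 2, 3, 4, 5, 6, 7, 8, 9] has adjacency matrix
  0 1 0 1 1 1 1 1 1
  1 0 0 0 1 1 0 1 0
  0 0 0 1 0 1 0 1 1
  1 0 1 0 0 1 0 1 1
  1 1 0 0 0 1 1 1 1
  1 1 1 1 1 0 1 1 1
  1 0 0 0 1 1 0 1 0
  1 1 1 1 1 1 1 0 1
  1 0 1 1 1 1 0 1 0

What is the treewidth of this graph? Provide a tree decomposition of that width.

The largest bag has 5 vertices, giving width 4; this decomposition certifies tw(G) ≤ 4. On the other hand G contains the 5-clique {1, 4, 6, 8, 9}. A clique must lie in a single bag of any decomposition, so no decomposition can have width below 4. Combining the bounds, tw(G) = 4.

Treewidth 4.
One optimal decomposition is:
Bags: B1 = {1, 2, 5, 6, 8}  B2 = {1, 5, 6, 8, 9}  B3 = {1, 4, 6, 8, 9}  B4 = {1, 5, 6, 7, 8}  B5 = {3, 4, 6, 8, 9}
Tree: B1–B2, B2–B3, B2–B4, B3–B5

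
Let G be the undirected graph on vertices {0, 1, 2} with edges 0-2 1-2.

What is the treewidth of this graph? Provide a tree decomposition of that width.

Treewidth 1.
One such decomposition:
Bags: B1 = {0, 2}  B2 = {1, 2}
Tree: B1–B2

Each bag holds 2 vertices, so the decomposition has width 1, which upper-bounds the treewidth. G has an edge, so its treewidth is at least 1. Therefore the treewidth is 1.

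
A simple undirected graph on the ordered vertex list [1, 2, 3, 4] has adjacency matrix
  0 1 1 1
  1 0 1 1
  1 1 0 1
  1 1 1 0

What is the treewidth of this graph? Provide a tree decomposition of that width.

Treewidth 3.
One such decomposition:
Bags: B1 = {1, 2, 3, 4}
Tree: (single bag)

With just one bag of size 4, the width is 4 − 1 = 3, so tw(G) ≤ 3. For the lower bound, the 4 vertices {1, 2, 3, 4} are pairwise adjacent, and any tree decomposition puts a clique entirely inside one bag — forcing width ≥ 3. Therefore the treewidth is 3.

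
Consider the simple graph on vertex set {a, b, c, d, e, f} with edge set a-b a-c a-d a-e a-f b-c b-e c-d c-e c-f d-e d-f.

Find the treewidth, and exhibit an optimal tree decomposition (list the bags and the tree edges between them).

Treewidth 3.
One such decomposition:
Bags: B1 = {a, c, d, e}  B2 = {a, c, d, f}  B3 = {a, b, c, e}
Tree: B1–B2, B1–B3

The largest bag has 4 vertices, giving width 3; this decomposition certifies tw(G) ≤ 3. Conversely, {a, c, d, e} is a clique of size 4, and the vertices of any clique must share a bag in every tree decomposition; so some bag has ≥ 4 vertices and tw(G) ≥ 3. Hence tw(G) = 3 exactly.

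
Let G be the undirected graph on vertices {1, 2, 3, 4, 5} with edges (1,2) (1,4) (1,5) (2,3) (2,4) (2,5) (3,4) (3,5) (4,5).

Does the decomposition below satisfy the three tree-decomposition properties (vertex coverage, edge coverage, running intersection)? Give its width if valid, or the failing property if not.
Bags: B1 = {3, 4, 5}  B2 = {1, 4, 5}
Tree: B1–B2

A tree decomposition must satisfy three properties: every vertex lies in some bag; for every edge, both endpoints lie together in some bag; and for every vertex, the bags containing it form a connected subtree. Here vertex 2 appears in no bag, so the decomposition is invalid.

No — vertex 2 appears in no bag.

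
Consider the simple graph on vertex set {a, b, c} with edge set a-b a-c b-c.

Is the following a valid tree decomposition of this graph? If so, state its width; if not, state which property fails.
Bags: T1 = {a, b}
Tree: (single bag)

A tree decomposition must satisfy three properties: every vertex lies in some bag; for every edge, both endpoints lie together in some bag; and for every vertex, the bags containing it form a connected subtree. Here vertex c appears in no bag, so the decomposition is invalid.

No — vertex c appears in no bag.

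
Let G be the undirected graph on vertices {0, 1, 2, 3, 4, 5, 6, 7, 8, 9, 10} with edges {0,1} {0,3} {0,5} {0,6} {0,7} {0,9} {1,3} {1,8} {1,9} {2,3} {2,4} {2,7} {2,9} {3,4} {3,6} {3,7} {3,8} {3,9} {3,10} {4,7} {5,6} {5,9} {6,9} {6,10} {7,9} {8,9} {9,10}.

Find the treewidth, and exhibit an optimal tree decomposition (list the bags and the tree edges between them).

Treewidth 3.
One such decomposition:
Bags: B1 = {0, 1, 3, 9}  B2 = {0, 3, 6, 9}  B3 = {0, 3, 7, 9}  B4 = {2, 3, 7, 9}  B5 = {0, 5, 6, 9}  B6 = {2, 3, 4, 7}  B7 = {3, 6, 9, 10}  B8 = {1, 3, 8, 9}
Tree: B1–B2, B2–B3, B3–B4, B2–B5, B4–B6, B2–B7, B1–B8

The largest bag has 4 vertices, giving width 3; this decomposition certifies tw(G) ≤ 3. For the lower bound, the 4 vertices {0, 1, 3, 9} are pairwise adjacent, and any tree decomposition puts a clique entirely inside one bag — forcing width ≥ 3. Combining the bounds, tw(G) = 3.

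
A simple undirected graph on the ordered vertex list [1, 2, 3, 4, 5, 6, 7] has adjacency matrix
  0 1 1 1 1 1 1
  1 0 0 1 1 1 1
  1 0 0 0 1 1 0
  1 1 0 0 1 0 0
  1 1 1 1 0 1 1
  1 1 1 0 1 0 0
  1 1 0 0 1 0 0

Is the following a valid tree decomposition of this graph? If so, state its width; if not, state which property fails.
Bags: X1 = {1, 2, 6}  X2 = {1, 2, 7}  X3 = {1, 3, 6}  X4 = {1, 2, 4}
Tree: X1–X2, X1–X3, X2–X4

A tree decomposition must satisfy three properties: every vertex lies in some bag; for every edge, both endpoints lie together in some bag; and for every vertex, the bags containing it form a connected subtree. Here vertex 5 appears in no bag, so the decomposition is invalid.

No — vertex 5 appears in no bag.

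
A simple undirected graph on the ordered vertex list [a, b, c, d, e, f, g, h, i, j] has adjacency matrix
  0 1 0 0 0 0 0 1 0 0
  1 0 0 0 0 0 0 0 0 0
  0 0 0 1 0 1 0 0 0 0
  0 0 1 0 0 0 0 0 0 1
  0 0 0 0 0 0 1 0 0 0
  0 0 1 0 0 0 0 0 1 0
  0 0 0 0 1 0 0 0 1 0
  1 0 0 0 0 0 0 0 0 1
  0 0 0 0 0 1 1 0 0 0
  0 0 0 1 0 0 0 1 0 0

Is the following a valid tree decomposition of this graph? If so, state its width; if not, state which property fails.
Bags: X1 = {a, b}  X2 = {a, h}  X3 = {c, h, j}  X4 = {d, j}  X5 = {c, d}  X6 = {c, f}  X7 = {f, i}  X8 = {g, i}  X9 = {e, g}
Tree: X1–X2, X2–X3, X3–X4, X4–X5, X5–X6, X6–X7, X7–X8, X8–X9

A tree decomposition must satisfy three properties: every vertex lies in some bag; for every edge, both endpoints lie together in some bag; and for every vertex, the bags containing it form a connected subtree. Here bags containing vertex c are not connected in the tree, so the decomposition is invalid.

No — bags containing vertex c are not connected in the tree.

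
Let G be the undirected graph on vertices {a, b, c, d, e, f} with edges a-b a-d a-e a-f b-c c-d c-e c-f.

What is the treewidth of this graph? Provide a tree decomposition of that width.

Every bag has size at most 3, so the width is 3 − 1 = 2 and tw(G) ≤ 2. For the lower bound, G contains the cycle b–a–e–c–b, so G is not a forest; only forests have treewidth ≤ 1, hence tw(G) ≥ 2. Therefore the treewidth is 2.

Treewidth 2.
Bags: B1 = {a, b, c}  B2 = {a, c, e}  B3 = {a, c, f}  B4 = {a, c, d}
Tree: B1–B2, B2–B3, B3–B4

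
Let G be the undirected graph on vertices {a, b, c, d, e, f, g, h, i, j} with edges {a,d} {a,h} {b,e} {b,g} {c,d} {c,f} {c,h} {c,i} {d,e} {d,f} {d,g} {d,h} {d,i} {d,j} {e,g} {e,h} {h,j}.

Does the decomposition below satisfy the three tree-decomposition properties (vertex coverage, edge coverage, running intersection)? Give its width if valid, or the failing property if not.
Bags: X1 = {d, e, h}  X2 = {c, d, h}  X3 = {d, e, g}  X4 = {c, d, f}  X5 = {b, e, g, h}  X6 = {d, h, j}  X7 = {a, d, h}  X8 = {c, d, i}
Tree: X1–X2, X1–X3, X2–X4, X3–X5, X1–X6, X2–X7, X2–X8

No — bags containing vertex h are not connected in the tree.

A tree decomposition must satisfy three properties: every vertex lies in some bag; for every edge, both endpoints lie together in some bag; and for every vertex, the bags containing it form a connected subtree. Here bags containing vertex h are not connected in the tree, so the decomposition is invalid.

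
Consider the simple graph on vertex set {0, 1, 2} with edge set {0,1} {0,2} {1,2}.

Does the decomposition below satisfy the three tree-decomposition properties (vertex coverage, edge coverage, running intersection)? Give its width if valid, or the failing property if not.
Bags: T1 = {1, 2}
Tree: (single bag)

No — vertex 0 appears in no bag.

A tree decomposition must satisfy three properties: every vertex lies in some bag; for every edge, both endpoints lie together in some bag; and for every vertex, the bags containing it form a connected subtree. Here vertex 0 appears in no bag, so the decomposition is invalid.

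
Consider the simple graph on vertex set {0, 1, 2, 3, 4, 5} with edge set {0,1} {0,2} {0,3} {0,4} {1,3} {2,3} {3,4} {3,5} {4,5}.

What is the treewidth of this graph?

2

A width-2 tree decomposition is:
Bags: B1 = {0, 1, 3}  B2 = {0, 3, 4}  B3 = {3, 4, 5}  B4 = {0, 2, 3}
Tree: B1–B2, B2–B3, B2–B4
Every bag has size at most 3, so the width is 3 − 1 = 2 and tw(G) ≤ 2. Conversely, {0, 1, 3} is a clique of size 3, and the vertices of any clique must share a bag in every tree decomposition; so some bag has ≥ 3 vertices and tw(G) ≥ 2. Therefore the treewidth is 2.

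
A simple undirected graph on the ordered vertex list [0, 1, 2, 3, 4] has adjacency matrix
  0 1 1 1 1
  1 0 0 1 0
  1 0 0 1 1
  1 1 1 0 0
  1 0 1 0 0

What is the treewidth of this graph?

2

A width-2 tree decomposition is:
Bags: B1 = {0, 2, 4}  B2 = {0, 2, 3}  B3 = {0, 1, 3}
Tree: B1–B2, B2–B3
Each bag holds 3 vertices, so the decomposition has width 2, which upper-bounds the treewidth. For the lower bound, the 3 vertices {0, 1, 3} are pairwise adjacent, and any tree decomposition puts a clique entirely inside one bag — forcing width ≥ 2. Combining the bounds, tw(G) = 2.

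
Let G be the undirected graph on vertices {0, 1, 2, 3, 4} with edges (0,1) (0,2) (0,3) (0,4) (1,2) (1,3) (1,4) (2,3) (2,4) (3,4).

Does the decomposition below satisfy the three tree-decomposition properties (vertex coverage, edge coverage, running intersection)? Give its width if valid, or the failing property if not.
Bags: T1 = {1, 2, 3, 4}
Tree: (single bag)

No — vertex 0 appears in no bag.

A tree decomposition must satisfy three properties: every vertex lies in some bag; for every edge, both endpoints lie together in some bag; and for every vertex, the bags containing it form a connected subtree. Here vertex 0 appears in no bag, so the decomposition is invalid.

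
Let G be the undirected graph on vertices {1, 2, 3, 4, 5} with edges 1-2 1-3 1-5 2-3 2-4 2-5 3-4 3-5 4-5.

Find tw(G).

A width-3 tree decomposition is:
Bags: B1 = {2, 3, 4, 5}  B2 = {1, 2, 3, 5}
Tree: B1–B2
The largest bag has 4 vertices, giving width 3; this decomposition certifies tw(G) ≤ 3. Conversely, {1, 2, 3, 5} is a clique of size 4, and the vertices of any clique must share a bag in every tree decomposition; so some bag has ≥ 4 vertices and tw(G) ≥ 3. Combining the bounds, tw(G) = 3.

3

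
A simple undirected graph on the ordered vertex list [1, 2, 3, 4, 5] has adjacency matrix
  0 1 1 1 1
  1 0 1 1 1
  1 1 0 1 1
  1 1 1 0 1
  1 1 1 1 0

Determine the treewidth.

4

A width-4 tree decomposition is:
Bags: B1 = {1, 2, 3, 4, 5}
Tree: (single bag)
With just one bag of size 5, the width is 5 − 1 = 4, so tw(G) ≤ 4. For the lower bound, the 5 vertices {1, 2, 3, 4, 5} are pairwise adjacent, and any tree decomposition puts a clique entirely inside one bag — forcing width ≥ 4. Therefore the treewidth is 4.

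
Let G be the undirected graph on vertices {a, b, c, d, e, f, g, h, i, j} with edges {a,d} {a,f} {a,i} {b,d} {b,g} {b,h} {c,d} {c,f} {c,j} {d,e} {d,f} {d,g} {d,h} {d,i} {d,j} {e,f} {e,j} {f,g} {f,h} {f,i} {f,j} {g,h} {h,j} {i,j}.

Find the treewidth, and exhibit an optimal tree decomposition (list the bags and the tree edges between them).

The largest bag has 4 vertices, giving width 3; this decomposition certifies tw(G) ≤ 3. Conversely, {d, f, g, h} is a clique of size 4, and the vertices of any clique must share a bag in every tree decomposition; so some bag has ≥ 4 vertices and tw(G) ≥ 3. Hence tw(G) = 3 exactly.

Treewidth 3.
One optimal decomposition is:
Bags: B1 = {d, e, f, j}  B2 = {d, f, i, j}  B3 = {a, d, f, i}  B4 = {d, f, h, j}  B5 = {c, d, f, j}  B6 = {d, f, g, h}  B7 = {b, d, g, h}
Tree: B1–B2, B2–B3, B2–B4, B2–B5, B4–B6, B6–B7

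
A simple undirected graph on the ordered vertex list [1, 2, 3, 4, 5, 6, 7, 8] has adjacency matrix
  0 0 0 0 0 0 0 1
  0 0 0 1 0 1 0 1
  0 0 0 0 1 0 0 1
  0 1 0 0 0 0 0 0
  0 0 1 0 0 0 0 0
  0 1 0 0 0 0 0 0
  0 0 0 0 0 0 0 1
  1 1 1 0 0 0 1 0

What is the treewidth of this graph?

A width-1 tree decomposition is:
Bags: B1 = {1, 8}  B2 = {7, 8}  B3 = {2, 8}  B4 = {3, 8}  B5 = {3, 5}  B6 = {2, 4}  B7 = {2, 6}
Tree: B1–B2, B2–B3, B1–B4, B4–B5, B3–B6, B3–B7
The largest bag has 2 vertices, giving width 1; this decomposition certifies tw(G) ≤ 1. Since G has at least one edge (e.g. 8–1), it is not an edgeless graph, so tw(G) ≥ 1. The upper and lower bounds meet at 1, so that is the treewidth.

1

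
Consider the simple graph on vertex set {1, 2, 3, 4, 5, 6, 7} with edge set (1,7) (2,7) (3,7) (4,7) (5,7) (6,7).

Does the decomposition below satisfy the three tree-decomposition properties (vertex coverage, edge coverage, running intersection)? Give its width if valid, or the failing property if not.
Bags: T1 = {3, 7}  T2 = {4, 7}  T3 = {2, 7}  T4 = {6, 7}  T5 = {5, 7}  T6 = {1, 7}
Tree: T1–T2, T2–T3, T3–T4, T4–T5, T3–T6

Yes; width 1.

Vertex coverage: the bags together contain {1, 2, 3, 4, 5, 6, 7}, the full vertex set. Edge coverage: each edge of G has both endpoints in at least one bag. Running intersection: for every vertex, the bags containing it form a connected subtree. All three properties hold, so this is a valid tree decomposition of width max|bag| − 1 = 1, and hence tw(G) ≤ 1.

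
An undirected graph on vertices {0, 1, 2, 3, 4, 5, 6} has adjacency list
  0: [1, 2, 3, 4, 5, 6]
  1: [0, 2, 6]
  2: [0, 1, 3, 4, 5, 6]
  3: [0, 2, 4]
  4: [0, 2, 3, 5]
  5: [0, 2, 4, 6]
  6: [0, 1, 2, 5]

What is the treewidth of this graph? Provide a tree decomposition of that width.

Treewidth 3.
Bags: B1 = {0, 2, 4, 5}  B2 = {0, 2, 5, 6}  B3 = {0, 2, 3, 4}  B4 = {0, 1, 2, 6}
Tree: B1–B2, B1–B3, B2–B4

Every bag has size at most 4, so the width is 4 − 1 = 3 and tw(G) ≤ 3. On the other hand G contains the 4-clique {0, 1, 2, 6}. A clique must lie in a single bag of any decomposition, so no decomposition can have width below 3. Hence tw(G) = 3 exactly.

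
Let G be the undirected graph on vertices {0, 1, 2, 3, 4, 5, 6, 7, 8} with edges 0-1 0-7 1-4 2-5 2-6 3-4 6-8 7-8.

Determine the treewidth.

A width-1 tree decomposition is:
Bags: B1 = {2, 5}  B2 = {2, 6}  B3 = {6, 8}  B4 = {7, 8}  B5 = {0, 7}  B6 = {0, 1}  B7 = {1, 4}  B8 = {3, 4}
Tree: B1–B2, B2–B3, B3–B4, B4–B5, B5–B6, B6–B7, B7–B8
Each bag holds 2 vertices, so the decomposition has width 1, which upper-bounds the treewidth. Since G has at least one edge (e.g. 5–2), it is not an edgeless graph, so tw(G) ≥ 1. Hence tw(G) = 1 exactly.

1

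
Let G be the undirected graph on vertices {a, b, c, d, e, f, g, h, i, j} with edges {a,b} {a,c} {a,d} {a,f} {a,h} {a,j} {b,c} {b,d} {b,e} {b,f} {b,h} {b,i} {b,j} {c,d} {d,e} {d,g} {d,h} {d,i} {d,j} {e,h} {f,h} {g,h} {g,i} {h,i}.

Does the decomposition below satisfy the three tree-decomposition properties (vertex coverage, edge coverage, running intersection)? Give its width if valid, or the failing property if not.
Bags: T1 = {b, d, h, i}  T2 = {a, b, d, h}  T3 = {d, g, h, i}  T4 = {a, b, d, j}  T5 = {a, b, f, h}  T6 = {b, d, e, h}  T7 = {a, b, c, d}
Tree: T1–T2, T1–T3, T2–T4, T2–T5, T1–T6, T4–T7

Yes; width 3.

Vertex coverage: the bags together contain {a, b, c, d, e, f, g, h, i, j}, the full vertex set. Edge coverage: each edge of G has both endpoints in at least one bag. Running intersection: for every vertex, the bags containing it form a connected subtree. All three properties hold, so this is a valid tree decomposition of width max|bag| − 1 = 3, and hence tw(G) ≤ 3.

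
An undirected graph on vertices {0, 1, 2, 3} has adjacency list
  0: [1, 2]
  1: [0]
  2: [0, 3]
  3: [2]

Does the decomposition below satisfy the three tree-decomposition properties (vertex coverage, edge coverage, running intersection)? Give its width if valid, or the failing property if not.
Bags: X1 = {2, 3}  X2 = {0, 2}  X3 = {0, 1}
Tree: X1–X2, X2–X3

Yes; width 1.

Every vertex of G appears in some bag (union = {0, 1, 2, 3}); every edge is covered by a bag; and for each vertex v the set of bags containing v is connected in the bag tree. The decomposition is therefore valid. The largest bag has 2 vertices, so the width is 1.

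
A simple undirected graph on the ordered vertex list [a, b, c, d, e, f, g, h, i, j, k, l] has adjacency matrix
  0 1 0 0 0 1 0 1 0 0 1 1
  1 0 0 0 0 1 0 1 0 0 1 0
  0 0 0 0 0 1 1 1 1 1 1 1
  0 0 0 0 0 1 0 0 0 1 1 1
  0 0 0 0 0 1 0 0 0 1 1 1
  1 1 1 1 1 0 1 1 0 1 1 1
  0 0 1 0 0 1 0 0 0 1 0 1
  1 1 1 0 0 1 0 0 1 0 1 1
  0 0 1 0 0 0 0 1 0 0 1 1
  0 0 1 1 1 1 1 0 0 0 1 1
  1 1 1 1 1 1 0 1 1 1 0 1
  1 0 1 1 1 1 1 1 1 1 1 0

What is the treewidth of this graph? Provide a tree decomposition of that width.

Every bag has size at most 5, so the width is 5 − 1 = 4 and tw(G) ≤ 4. For the lower bound, the 5 vertices {c, f, g, j, l} are pairwise adjacent, and any tree decomposition puts a clique entirely inside one bag — forcing width ≥ 4. Therefore the treewidth is 4.

Treewidth 4.
One optimal decomposition is:
Bags: B1 = {c, f, j, k, l}  B2 = {c, f, g, j, l}  B3 = {e, f, j, k, l}  B4 = {c, f, h, k, l}  B5 = {a, f, h, k, l}  B6 = {d, f, j, k, l}  B7 = {a, b, f, h, k}  B8 = {c, h, i, k, l}
Tree: B1–B2, B1–B3, B1–B4, B4–B5, B3–B6, B5–B7, B4–B8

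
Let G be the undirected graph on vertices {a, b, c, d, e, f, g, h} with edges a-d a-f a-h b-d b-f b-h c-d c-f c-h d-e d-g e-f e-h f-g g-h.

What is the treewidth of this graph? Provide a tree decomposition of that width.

Treewidth 3.
One such decomposition:
Bags: B1 = {b, d, f, h}  B2 = {d, f, g, h}  B3 = {a, d, f, h}  B4 = {d, e, f, h}  B5 = {c, d, f, h}
Tree: B1–B2, B2–B3, B3–B4, B4–B5

Each bag holds 4 vertices, so the decomposition has width 3, which upper-bounds the treewidth. For the lower bound: the 4 vertex sets {b,h}, {d,g}, {f}, {a} are disjoint, each induces a connected subgraph, and every pair is joined by at least one edge of G. Contracting each set to a single vertex therefore yields K_{4} as a minor, and since treewidth is minor-monotone, tw(G) ≥ tw(K_{4}) = 3. Hence tw(G) = 3 exactly.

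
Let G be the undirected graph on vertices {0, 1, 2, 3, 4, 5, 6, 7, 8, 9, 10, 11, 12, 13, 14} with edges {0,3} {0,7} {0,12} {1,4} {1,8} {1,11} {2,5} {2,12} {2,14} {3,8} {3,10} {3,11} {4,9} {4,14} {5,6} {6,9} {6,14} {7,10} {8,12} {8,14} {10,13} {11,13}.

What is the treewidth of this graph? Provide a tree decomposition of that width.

Every bag has size at most 4, so the width is 4 − 1 = 3 and tw(G) ≤ 3. For the lower bound: the 4 vertex sets {7,10,13}, {11}, {3}, {0,1,8,12} are disjoint, each induces a connected subgraph, and every pair is joined by at least one edge of G. Contracting each set to a single vertex therefore yields K_{4} as a minor, and since treewidth is minor-monotone, tw(G) ≥ tw(K_{4}) = 3. Hence tw(G) = 3 exactly.

Treewidth 3.
Bags: B1 = {7, 10, 11, 13}  B2 = {3, 7, 10, 11}  B3 = {0, 3, 7, 11}  B4 = {0, 1, 3, 11}  B5 = {0, 1, 3, 8}  B6 = {0, 1, 8, 12}  B7 = {1, 4, 8, 12}  B8 = {4, 8, 12, 14}  B9 = {2, 4, 12, 14}  B10 = {2, 4, 9, 14}  B11 = {2, 6, 9, 14}  B12 = {2, 5, 6, 9}
Tree: B1–B2, B2–B3, B3–B4, B4–B5, B5–B6, B6–B7, B7–B8, B8–B9, B9–B10, B10–B11, B11–B12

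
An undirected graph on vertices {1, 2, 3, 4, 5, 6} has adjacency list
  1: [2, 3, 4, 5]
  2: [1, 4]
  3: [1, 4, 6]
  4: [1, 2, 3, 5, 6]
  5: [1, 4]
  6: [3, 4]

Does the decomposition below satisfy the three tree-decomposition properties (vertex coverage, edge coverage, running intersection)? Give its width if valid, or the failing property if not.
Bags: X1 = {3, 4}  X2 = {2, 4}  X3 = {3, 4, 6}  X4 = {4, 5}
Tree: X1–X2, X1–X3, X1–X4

A tree decomposition must satisfy three properties: every vertex lies in some bag; for every edge, both endpoints lie together in some bag; and for every vertex, the bags containing it form a connected subtree. Here vertex 1 appears in no bag, so the decomposition is invalid.

No — vertex 1 appears in no bag.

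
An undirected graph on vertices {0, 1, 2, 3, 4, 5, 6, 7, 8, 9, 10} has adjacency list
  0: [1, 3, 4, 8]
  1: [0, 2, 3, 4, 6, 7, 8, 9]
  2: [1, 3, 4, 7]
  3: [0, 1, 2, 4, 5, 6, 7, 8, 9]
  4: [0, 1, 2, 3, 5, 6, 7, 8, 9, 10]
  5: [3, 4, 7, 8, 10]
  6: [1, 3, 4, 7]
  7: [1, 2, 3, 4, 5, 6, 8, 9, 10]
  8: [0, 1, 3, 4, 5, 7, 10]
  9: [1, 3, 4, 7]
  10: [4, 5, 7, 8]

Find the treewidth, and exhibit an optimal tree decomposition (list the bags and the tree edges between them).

The largest bag has 5 vertices, giving width 4; this decomposition certifies tw(G) ≤ 4. On the other hand G contains the 5-clique {4, 5, 7, 8, 10}. A clique must lie in a single bag of any decomposition, so no decomposition can have width below 4. Therefore the treewidth is 4.

Treewidth 4.
Bags: B1 = {1, 3, 4, 7, 8}  B2 = {3, 4, 5, 7, 8}  B3 = {1, 2, 3, 4, 7}  B4 = {4, 5, 7, 8, 10}  B5 = {1, 3, 4, 7, 9}  B6 = {1, 3, 4, 6, 7}  B7 = {0, 1, 3, 4, 8}
Tree: B1–B2, B1–B3, B2–B4, B3–B5, B5–B6, B1–B7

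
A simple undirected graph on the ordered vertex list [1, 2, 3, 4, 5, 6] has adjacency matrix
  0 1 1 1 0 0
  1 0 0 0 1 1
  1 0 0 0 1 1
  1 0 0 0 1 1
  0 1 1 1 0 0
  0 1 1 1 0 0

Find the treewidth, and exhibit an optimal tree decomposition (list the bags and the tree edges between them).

Every bag has size at most 4, so the width is 4 − 1 = 3 and tw(G) ≤ 3. For the lower bound: the 4 vertex sets {2,5}, {4,6}, {1}, {3} are disjoint, each induces a connected subgraph, and every pair is joined by at least one edge of G. Contracting each set to a single vertex therefore yields K_{4} as a minor, and since treewidth is minor-monotone, tw(G) ≥ tw(K_{4}) = 3. The upper and lower bounds meet at 3, so that is the treewidth.

Treewidth 3.
One such decomposition:
Bags: B1 = {1, 2, 5, 6}  B2 = {1, 4, 5, 6}  B3 = {1, 3, 5, 6}
Tree: B1–B2, B2–B3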